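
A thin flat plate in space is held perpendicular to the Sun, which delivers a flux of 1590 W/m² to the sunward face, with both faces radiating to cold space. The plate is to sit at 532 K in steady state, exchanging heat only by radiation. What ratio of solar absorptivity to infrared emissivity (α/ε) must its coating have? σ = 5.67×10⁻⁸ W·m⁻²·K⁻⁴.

Balance: αS·A = εσ·2A·T⁴ ⇒ α/ε = 2σT⁴/S.
α/ε = 2·5.67×10⁻⁸·(532)⁴/1590 = 2·5.67×10⁻⁸·8.010×10¹⁰/1590.

α/ε ≈ 5.71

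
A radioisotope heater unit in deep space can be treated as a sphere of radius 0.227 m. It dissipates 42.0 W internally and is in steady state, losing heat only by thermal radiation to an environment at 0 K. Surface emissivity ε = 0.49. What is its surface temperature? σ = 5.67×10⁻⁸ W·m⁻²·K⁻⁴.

T ≈ 220 K

Steady state: internal power = radiated power, P = εσA T⁴.
Radiating area A = 4πr² = 0.6475 m².
T⁴ = P/(εσA) = 42.0/(0.49·5.67×10⁻⁸·0.6475) = 2.335×10⁹ K⁴.
T = (2.335×10⁹)^(1/4).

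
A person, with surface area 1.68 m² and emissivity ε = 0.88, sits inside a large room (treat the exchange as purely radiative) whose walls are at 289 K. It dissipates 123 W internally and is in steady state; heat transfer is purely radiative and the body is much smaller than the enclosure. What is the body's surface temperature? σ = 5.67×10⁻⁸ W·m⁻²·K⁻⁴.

T ≈ 303 K

For a small grey body in a large enclosure, net radiated power = εσA(T⁴ − T_w⁴).
Steady state: P = εσA(T⁴ − T_w⁴) with A = 1.68 m².
T⁴ = P/(εσA) + T_w⁴ = 123/(0.88·5.67×10⁻⁸·1.680) + (289)⁴
    = 1.467×10⁹ + 6.976×10⁹ = 8.443×10⁹ K⁴.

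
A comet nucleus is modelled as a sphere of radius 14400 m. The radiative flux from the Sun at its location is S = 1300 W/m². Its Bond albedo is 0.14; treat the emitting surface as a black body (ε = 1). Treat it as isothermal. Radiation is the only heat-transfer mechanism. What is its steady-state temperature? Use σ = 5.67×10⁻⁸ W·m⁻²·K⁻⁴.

At equilibrium, absorbed power = emitted power.
Absorbing cross-section = πr² = 6.514×10⁸ m²; emitting surface = 4πr² = 2.606×10⁹ m² (ratio 4).
(1−a)S·A_cross = εσ·A_surf·T⁴  ⇒  T⁴ = (1−a)S/(4σ).
T⁴ = 0.860·1300/(4·5.67×10⁻⁸) = 4.929×10⁹ K⁴.
T = (4.929×10⁹)^(1/4).

T ≈ 265 K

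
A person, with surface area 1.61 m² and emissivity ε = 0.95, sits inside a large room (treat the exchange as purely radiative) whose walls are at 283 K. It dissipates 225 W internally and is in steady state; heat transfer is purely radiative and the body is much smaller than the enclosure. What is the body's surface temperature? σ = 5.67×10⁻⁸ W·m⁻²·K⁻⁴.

For a small grey body in a large enclosure, net radiated power = εσA(T⁴ − T_w⁴).
Steady state: P = εσA(T⁴ − T_w⁴) with A = 1.61 m².
T⁴ = P/(εσA) + T_w⁴ = 225/(0.95·5.67×10⁻⁸·1.610) + (283)⁴
    = 2.594×10⁹ + 6.414×10⁹ = 9.009×10⁹ K⁴.

T ≈ 308 K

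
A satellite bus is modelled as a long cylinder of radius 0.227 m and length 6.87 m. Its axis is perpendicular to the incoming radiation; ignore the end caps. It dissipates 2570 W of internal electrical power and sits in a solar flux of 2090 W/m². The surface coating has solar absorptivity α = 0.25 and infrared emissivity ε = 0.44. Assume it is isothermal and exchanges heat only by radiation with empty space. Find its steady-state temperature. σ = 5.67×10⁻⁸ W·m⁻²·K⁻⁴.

At steady state, absorbed solar power + internal power = radiated power.
Absorbed: α·S·A_cross = 0.25·2090·3.119 = 1630 W (cross-section 2rL).
Total input = 1630 + 2570 = 4200 W.
Radiated: εσ·A_surf·T⁴ with A_surf = 2πrL = 9.799 m².
T⁴ = 4200/(0.44·5.67×10⁻⁸·9.799) = 1.718×10¹⁰ K⁴.

T ≈ 362 K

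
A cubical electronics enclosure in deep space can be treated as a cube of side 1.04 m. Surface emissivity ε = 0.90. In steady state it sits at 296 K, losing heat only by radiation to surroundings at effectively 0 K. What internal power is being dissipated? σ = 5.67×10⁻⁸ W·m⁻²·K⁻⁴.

P ≈ 2540 W

Steady state: P = εσA T⁴.
A = 6L² = 6.490 m²; T⁴ = (296)⁴ = 7.677×10⁹ K⁴.
P = 0.90 × 5.67×10⁻⁸ × 6.490 × 7.677×10⁹.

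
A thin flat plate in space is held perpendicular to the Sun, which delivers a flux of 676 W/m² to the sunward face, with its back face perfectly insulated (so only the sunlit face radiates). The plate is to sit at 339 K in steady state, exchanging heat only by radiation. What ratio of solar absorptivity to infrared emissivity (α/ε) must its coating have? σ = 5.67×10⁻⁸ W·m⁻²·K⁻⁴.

α/ε ≈ 1.11

Balance: αS·A = εσ·1A·T⁴ ⇒ α/ε = σT⁴/S.
α/ε = 5.67×10⁻⁸·(339)⁴/676 = 5.67×10⁻⁸·1.321×10¹⁰/676.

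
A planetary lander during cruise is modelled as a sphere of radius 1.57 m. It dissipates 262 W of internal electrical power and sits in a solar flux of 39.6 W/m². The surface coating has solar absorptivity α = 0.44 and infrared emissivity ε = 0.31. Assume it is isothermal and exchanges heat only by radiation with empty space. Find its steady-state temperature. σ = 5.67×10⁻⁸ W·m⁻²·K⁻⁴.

T ≈ 164 K

At steady state, absorbed solar power + internal power = radiated power.
Absorbed: α·S·A_cross = 0.44·39.6·7.744 = 134.9 W (cross-section πr²).
Total input = 134.9 + 262 = 396.9 W.
Radiated: εσ·A_surf·T⁴ with A_surf = 4πr² = 30.97 m².
T⁴ = 396.9/(0.31·5.67×10⁻⁸·30.97) = 7.290×10⁸ K⁴.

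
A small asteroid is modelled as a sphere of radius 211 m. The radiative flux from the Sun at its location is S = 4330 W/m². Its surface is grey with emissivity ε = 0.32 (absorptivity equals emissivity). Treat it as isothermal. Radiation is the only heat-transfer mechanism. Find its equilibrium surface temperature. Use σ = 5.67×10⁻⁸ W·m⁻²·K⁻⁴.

T ≈ 372 K

At equilibrium, absorbed power = emitted power.
Absorbing cross-section = πr² = 1.399×10⁵ m²; emitting surface = 4πr² = 5.595×10⁵ m² (ratio 4).
εS·A_cross = εσ·A_surf·T⁴  ⇒  T⁴ = S/(4σ)   (ε cancels).
T⁴ = 4330/(4·5.67×10⁻⁸) = 1.909×10¹⁰ K⁴.
T = (1.909×10¹⁰)^(1/4).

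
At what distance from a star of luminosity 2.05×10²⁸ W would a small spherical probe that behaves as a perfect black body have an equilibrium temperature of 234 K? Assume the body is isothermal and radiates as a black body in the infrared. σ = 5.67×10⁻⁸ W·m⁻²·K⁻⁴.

d ≈ 1.55×10¹² m

For an isothermal black-emitting sphere, (1−a)S·πr² = σ·4πr²·T⁴ ⇒ S = 4σT⁴/(1−a).
S = 4·5.67×10⁻⁸·(234)⁴/1.00 = 680.0 W/m².
Flux falls as S = L/(4πd²), so d = √(L/(4πS)) = √(2.05×10²⁸/(4π·680.0)).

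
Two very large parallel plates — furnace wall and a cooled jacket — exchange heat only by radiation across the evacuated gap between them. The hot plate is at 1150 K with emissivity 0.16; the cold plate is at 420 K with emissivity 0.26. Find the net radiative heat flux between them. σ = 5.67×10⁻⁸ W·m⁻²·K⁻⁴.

For two infinite grey parallel plates, q = σ(T₁⁴ − T₂⁴)/(1/ε₁ + 1/ε₂ − 1).
T₁⁴ − T₂⁴ = 1.749×10¹² − 3.112×10¹⁰ = 1.718×10¹² K⁴.
1/ε₁ + 1/ε₂ − 1 = 6.250 + 3.846 − 1 = 9.096.
q = 5.67×10⁻⁸ × 1.718×10¹² / 9.096.

q ≈ 10700 W/m²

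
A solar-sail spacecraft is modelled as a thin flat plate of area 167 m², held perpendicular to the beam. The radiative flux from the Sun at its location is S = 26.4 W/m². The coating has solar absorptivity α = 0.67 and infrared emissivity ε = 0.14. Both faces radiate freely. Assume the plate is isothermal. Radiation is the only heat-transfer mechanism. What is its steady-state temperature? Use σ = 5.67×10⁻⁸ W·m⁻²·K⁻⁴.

At equilibrium, absorbed power = emitted power.
Absorbing cross-section = A = 167.0 m²; emitting surface = 2A = 334.0 m² (ratio 2).
αS·A_cross = εσ·A_surf·T⁴  ⇒  T⁴ = αS/(ε·2σ).
T⁴ = 0.670·26.4/(0.14·2·5.67×10⁻⁸) = 1.114×10⁹ K⁴.
T = (1.114×10⁹)^(1/4).

T ≈ 183 K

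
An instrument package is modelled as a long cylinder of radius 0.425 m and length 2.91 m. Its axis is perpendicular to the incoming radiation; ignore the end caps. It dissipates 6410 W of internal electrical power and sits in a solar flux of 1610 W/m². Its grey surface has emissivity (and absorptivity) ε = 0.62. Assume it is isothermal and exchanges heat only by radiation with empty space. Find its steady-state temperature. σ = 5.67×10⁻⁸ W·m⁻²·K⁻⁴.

T ≈ 425 K

At steady state, absorbed solar power + internal power = radiated power.
Absorbed: α·S·A_cross = 0.62·1610·2.474 = 2469 W (cross-section 2rL).
Total input = 2469 + 6410 = 8879 W.
Radiated: εσ·A_surf·T⁴ with A_surf = 2πrL = 7.771 m².
T⁴ = 8879/(0.62·5.67×10⁻⁸·7.771) = 3.250×10¹⁰ K⁴.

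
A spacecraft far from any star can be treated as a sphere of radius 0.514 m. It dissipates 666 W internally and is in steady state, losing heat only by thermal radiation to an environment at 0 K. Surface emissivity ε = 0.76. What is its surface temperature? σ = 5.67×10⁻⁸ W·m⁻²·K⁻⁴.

T ≈ 261 K

Steady state: internal power = radiated power, P = εσA T⁴.
Radiating area A = 4πr² = 3.320 m².
T⁴ = P/(εσA) = 666/(0.76·5.67×10⁻⁸·3.320) = 4.655×10⁹ K⁴.
T = (4.655×10⁹)^(1/4).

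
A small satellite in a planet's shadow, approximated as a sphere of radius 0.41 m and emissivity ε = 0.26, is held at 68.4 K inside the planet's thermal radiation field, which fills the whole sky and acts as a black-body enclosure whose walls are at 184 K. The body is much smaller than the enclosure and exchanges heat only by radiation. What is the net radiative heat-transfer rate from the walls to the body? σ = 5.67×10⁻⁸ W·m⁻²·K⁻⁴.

P_net ≈ 35.0 W

For a small grey body in a large enclosure: P_net = εσA(T_body⁴ − T_wall⁴).
A = 4πr² = 2.112 m²; T_body⁴ − T_wall⁴ = 2.189×10⁷ − 1.146×10⁹ = -1.124×10⁹ K⁴.
|P_net| = 0.26·5.67×10⁻⁸·2.112·1.124×10⁹.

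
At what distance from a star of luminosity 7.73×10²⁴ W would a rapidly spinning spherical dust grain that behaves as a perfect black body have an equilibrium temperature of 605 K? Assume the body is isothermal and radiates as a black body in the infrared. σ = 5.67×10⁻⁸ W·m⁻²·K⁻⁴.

d ≈ 4.50×10⁹ m

For an isothermal black-emitting sphere, (1−a)S·πr² = σ·4πr²·T⁴ ⇒ S = 4σT⁴/(1−a).
S = 4·5.67×10⁻⁸·(605)⁴/1.00 = 30390 W/m².
Flux falls as S = L/(4πd²), so d = √(L/(4πS)) = √(7.73×10²⁴/(4π·30390)).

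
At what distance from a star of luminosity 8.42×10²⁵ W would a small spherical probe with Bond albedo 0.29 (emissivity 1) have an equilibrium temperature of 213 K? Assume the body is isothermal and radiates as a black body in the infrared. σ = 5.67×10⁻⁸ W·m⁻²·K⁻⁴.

For an isothermal black-emitting sphere, (1−a)S·πr² = σ·4πr²·T⁴ ⇒ S = 4σT⁴/(1−a).
S = 4·5.67×10⁻⁸·(213)⁴/0.710 = 657.5 W/m².
Flux falls as S = L/(4πd²), so d = √(L/(4πS)) = √(8.42×10²⁵/(4π·657.5)).

d ≈ 1.01×10¹¹ m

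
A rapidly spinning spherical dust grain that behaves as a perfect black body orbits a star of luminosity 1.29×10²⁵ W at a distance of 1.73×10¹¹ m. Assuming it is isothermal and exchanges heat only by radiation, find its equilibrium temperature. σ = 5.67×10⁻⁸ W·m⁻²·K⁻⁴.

T ≈ 111 K

First find the stellar flux at distance d: S = L/(4πd²) = 1.29×10²⁵/(4π·(1.73×10¹¹)²) = 34.30 W/m².
For an isothermal sphere, absorbed (1−a)S·πr² = emitted σ·4πr²·T⁴, so T⁴ = (1−a)S/(4σ).
T⁴ = 1.00·34.30/(4·5.67×10⁻⁸) = 1.512×10⁸ K⁴.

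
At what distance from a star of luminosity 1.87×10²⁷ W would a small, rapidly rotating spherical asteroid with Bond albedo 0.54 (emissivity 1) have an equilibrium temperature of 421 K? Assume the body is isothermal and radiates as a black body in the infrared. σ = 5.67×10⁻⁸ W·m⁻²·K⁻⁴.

For an isothermal black-emitting sphere, (1−a)S·πr² = σ·4πr²·T⁴ ⇒ S = 4σT⁴/(1−a).
S = 4·5.67×10⁻⁸·(421)⁴/0.460 = 15490 W/m².
Flux falls as S = L/(4πd²), so d = √(L/(4πS)) = √(1.87×10²⁷/(4π·15490)).

d ≈ 9.80×10¹⁰ m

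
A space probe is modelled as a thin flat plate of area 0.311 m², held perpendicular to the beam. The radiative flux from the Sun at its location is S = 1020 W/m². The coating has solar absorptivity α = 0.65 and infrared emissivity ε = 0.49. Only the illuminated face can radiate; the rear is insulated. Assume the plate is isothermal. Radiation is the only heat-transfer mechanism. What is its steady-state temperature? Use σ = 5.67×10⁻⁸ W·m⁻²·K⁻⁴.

T ≈ 393 K

At equilibrium, absorbed power = emitted power.
Absorbing cross-section = A = 0.3110 m²; emitting surface = A = 0.3110 m² (ratio 1).
αS·A_cross = εσ·A_surf·T⁴  ⇒  T⁴ = αS/(ε·1σ).
T⁴ = 0.650·1020/(0.49·1·5.67×10⁻⁸) = 2.386×10¹⁰ K⁴.
T = (2.386×10¹⁰)^(1/4).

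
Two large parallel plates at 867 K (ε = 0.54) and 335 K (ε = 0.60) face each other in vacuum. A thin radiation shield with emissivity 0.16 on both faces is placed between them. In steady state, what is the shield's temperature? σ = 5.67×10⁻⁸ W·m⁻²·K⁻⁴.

T_s ≈ 731 K

In steady state the net flux on the hot side equals that on the cold side.
σ(T₁⁴−T_s⁴)/D₁ = σ(T_s⁴−T₂⁴)/D₂, with D₁ = 1/ε₁+1/ε_s−1 = 7.102, D₂ = 1/ε_s+1/ε₂−1 = 6.917.
Solve for T_s⁴: T_s⁴ = (D₂·T₁⁴ + D₁·T₂⁴)/(D₁+D₂) = 2.852×10¹¹ K⁴.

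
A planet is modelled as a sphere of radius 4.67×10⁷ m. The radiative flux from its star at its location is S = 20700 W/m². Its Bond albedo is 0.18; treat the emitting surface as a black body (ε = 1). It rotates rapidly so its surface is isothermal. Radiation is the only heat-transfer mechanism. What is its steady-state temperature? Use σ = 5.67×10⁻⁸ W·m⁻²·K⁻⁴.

At equilibrium, absorbed power = emitted power.
Absorbing cross-section = πr² = 6.851×10¹⁵ m²; emitting surface = 4πr² = 2.741×10¹⁶ m² (ratio 4).
(1−a)S·A_cross = εσ·A_surf·T⁴  ⇒  T⁴ = (1−a)S/(4σ).
T⁴ = 0.820·20700/(4·5.67×10⁻⁸) = 7.484×10¹⁰ K⁴.
T = (7.484×10¹⁰)^(1/4).

T ≈ 523 K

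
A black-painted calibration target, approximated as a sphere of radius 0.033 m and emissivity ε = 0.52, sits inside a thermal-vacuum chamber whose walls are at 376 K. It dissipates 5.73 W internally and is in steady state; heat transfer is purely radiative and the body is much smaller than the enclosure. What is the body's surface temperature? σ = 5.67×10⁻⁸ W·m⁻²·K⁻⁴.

For a small grey body in a large enclosure, net radiated power = εσA(T⁴ − T_w⁴).
Steady state: P = εσA(T⁴ − T_w⁴) with A = 4πr² = 0.01368 m².
T⁴ = P/(εσA) + T_w⁴ = 5.73/(0.52·5.67×10⁻⁸·0.01368) + (376)⁴
    = 1.420×10¹⁰ + 1.999×10¹⁰ = 3.419×10¹⁰ K⁴.

T ≈ 430 K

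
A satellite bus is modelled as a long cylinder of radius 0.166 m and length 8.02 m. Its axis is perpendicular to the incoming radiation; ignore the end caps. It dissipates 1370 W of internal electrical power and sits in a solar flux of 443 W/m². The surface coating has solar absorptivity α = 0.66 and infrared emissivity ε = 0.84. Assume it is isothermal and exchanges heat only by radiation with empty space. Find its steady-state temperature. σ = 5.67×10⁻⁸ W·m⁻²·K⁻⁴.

T ≈ 271 K

At steady state, absorbed solar power + internal power = radiated power.
Absorbed: α·S·A_cross = 0.66·443·2.663 = 778.5 W (cross-section 2rL).
Total input = 778.5 + 1370 = 2149 W.
Radiated: εσ·A_surf·T⁴ with A_surf = 2πrL = 8.365 m².
T⁴ = 2149/(0.84·5.67×10⁻⁸·8.365) = 5.393×10⁹ K⁴.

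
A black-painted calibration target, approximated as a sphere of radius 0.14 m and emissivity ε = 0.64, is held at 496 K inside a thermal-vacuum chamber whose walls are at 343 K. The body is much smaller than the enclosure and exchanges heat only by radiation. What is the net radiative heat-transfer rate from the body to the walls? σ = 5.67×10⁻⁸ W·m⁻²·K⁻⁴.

P_net ≈ 417 W

For a small grey body in a large enclosure: P_net = εσA(T_body⁴ − T_wall⁴).
A = 4πr² = 0.2463 m²; T_body⁴ − T_wall⁴ = 6.052×10¹⁰ − 1.384×10¹⁰ = 4.668×10¹⁰ K⁴.
|P_net| = 0.64·5.67×10⁻⁸·0.2463·4.668×10¹⁰.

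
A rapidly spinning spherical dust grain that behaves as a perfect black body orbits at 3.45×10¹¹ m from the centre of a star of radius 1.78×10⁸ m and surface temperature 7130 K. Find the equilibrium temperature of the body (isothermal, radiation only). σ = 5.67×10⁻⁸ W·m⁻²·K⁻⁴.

The star's surface emits σT_*⁴; at distance d the flux is S = σT_*⁴(R_*/d)².
S = 5.67×10⁻⁸·(7130)⁴·(1.78×10⁸/3.45×10¹¹)² = 39.01 W/m².
For an isothermal sphere T⁴ = (1−a)S/(4σ) = 1.720×10⁸ K⁴.

T ≈ 115 K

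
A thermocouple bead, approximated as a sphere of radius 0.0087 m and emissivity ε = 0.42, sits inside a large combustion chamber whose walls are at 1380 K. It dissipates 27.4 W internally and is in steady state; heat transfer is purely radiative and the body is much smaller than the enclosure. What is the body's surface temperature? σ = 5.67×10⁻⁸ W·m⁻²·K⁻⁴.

T ≈ 1480 K

For a small grey body in a large enclosure, net radiated power = εσA(T⁴ − T_w⁴).
Steady state: P = εσA(T⁴ − T_w⁴) with A = 4πr² = 9.511×10⁻⁴ m².
T⁴ = P/(εσA) + T_w⁴ = 27.4/(0.42·5.67×10⁻⁸·9.511×10⁻⁴) + (1380)⁴
    = 1.210×10¹² + 3.627×10¹² = 4.836×10¹² K⁴.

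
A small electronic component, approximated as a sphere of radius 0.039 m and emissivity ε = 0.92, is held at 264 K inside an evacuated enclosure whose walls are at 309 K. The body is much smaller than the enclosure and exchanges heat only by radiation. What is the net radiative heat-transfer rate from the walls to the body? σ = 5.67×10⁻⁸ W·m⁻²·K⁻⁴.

P_net ≈ 4.25 W

For a small grey body in a large enclosure: P_net = εσA(T_body⁴ − T_wall⁴).
A = 4πr² = 0.01911 m²; T_body⁴ − T_wall⁴ = 4.858×10⁹ − 9.117×10⁹ = -4.259×10⁹ K⁴.
|P_net| = 0.92·5.67×10⁻⁸·0.01911·4.259×10⁹.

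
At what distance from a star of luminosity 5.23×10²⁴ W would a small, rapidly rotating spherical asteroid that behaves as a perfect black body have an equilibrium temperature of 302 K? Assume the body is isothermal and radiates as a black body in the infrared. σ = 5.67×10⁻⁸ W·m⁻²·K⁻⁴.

For an isothermal black-emitting sphere, (1−a)S·πr² = σ·4πr²·T⁴ ⇒ S = 4σT⁴/(1−a).
S = 4·5.67×10⁻⁸·(302)⁴/1.00 = 1887 W/m².
Flux falls as S = L/(4πd²), so d = √(L/(4πS)) = √(5.23×10²⁴/(4π·1887)).

d ≈ 1.49×10¹⁰ m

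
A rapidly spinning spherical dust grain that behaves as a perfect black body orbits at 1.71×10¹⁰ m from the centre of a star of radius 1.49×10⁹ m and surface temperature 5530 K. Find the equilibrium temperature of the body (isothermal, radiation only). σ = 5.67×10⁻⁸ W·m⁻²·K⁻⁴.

T ≈ 1150 K

The star's surface emits σT_*⁴; at distance d the flux is S = σT_*⁴(R_*/d)².
S = 5.67×10⁻⁸·(5530)⁴·(1.49×10⁹/1.71×10¹⁰)² = 4.026×10⁵ W/m².
For an isothermal sphere T⁴ = (1−a)S/(4σ) = 1.775×10¹² K⁴.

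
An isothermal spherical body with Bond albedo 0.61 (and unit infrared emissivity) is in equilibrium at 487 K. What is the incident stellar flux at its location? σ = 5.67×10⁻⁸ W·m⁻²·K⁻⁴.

S ≈ 32700 W/m²

(1−a)S·πr² = σ·4πr²·T⁴ ⇒ S = 4σT⁴/(1−a).
S = 4·5.67×10⁻⁸·5.625×10¹⁰/0.390.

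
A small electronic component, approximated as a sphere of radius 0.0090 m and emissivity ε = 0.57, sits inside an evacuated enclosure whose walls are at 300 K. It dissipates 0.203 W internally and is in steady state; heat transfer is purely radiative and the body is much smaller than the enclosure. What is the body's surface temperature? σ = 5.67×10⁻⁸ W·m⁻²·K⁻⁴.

For a small grey body in a large enclosure, net radiated power = εσA(T⁴ − T_w⁴).
Steady state: P = εσA(T⁴ − T_w⁴) with A = 4πr² = 0.001018 m².
T⁴ = P/(εσA) + T_w⁴ = 0.203/(0.57·5.67×10⁻⁸·0.001018) + (300)⁴
    = 6.171×10⁹ + 8.100×10⁹ = 1.427×10¹⁰ K⁴.

T ≈ 346 K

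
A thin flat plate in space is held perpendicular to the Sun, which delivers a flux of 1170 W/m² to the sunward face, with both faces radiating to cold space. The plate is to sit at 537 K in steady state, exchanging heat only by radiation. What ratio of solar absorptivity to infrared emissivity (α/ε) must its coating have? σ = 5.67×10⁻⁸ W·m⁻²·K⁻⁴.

Balance: αS·A = εσ·2A·T⁴ ⇒ α/ε = 2σT⁴/S.
α/ε = 2·5.67×10⁻⁸·(537)⁴/1170 = 2·5.67×10⁻⁸·8.316×10¹⁰/1170.

α/ε ≈ 8.06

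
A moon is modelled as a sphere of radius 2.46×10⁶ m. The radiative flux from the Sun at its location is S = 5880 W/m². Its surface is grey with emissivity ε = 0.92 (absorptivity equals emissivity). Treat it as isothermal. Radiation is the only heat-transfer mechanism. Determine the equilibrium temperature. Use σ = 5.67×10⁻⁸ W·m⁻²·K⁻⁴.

At equilibrium, absorbed power = emitted power.
Absorbing cross-section = πr² = 1.901×10¹³ m²; emitting surface = 4πr² = 7.605×10¹³ m² (ratio 4).
εS·A_cross = εσ·A_surf·T⁴  ⇒  T⁴ = S/(4σ)   (ε cancels).
T⁴ = 5880/(4·5.67×10⁻⁸) = 2.593×10¹⁰ K⁴.
T = (2.593×10¹⁰)^(1/4).

T ≈ 401 K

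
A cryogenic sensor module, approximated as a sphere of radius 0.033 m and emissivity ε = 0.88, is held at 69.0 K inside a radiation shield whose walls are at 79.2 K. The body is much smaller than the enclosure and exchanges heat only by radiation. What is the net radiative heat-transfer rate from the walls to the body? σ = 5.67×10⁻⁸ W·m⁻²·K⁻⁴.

P_net ≈ 0.0114 W

For a small grey body in a large enclosure: P_net = εσA(T_body⁴ − T_wall⁴).
A = 4πr² = 0.01368 m²; T_body⁴ − T_wall⁴ = 2.267×10⁷ − 3.935×10⁷ = -1.668×10⁷ K⁴.
|P_net| = 0.88·5.67×10⁻⁸·0.01368·1.668×10⁷.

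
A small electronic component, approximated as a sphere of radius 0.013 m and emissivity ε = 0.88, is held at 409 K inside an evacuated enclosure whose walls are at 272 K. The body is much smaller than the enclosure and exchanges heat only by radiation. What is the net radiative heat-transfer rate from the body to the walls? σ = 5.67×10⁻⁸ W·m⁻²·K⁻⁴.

For a small grey body in a large enclosure: P_net = εσA(T_body⁴ − T_wall⁴).
A = 4πr² = 0.002124 m²; T_body⁴ − T_wall⁴ = 2.798×10¹⁰ − 5.474×10⁹ = 2.251×10¹⁰ K⁴.
|P_net| = 0.88·5.67×10⁻⁸·0.002124·2.251×10¹⁰.

P_net ≈ 2.39 W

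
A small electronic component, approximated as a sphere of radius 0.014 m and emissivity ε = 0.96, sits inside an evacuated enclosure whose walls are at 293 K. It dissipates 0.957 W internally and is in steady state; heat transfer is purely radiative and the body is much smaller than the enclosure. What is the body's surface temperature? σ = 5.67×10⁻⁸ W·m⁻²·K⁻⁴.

For a small grey body in a large enclosure, net radiated power = εσA(T⁴ − T_w⁴).
Steady state: P = εσA(T⁴ − T_w⁴) with A = 4πr² = 0.002463 m².
T⁴ = P/(εσA) + T_w⁴ = 0.957/(0.96·5.67×10⁻⁸·0.002463) + (293)⁴
    = 7.138×10⁹ + 7.370×10⁹ = 1.451×10¹⁰ K⁴.

T ≈ 347 K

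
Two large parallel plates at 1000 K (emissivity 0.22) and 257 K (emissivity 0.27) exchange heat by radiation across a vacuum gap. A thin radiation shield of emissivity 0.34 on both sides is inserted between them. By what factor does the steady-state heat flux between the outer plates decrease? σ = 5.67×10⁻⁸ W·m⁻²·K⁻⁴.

Without shield: q₀ = σΔ(T⁴)/(1/ε₁+1/ε₂−1) with denominator 7.249.
With shield the two gaps are in series; the resistances add: (1/ε₁+1/ε_s−1)+(1/ε_s+1/ε₂−1) = 6.487+5.645 = 12.13.
Heat-flux ratio q₀/q = 12.13/7.249.

factor ≈ 1.67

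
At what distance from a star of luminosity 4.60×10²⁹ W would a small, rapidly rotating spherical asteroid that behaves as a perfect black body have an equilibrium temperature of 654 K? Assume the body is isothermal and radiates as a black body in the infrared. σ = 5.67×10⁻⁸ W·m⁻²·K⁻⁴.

For an isothermal black-emitting sphere, (1−a)S·πr² = σ·4πr²·T⁴ ⇒ S = 4σT⁴/(1−a).
S = 4·5.67×10⁻⁸·(654)⁴/1.00 = 41490 W/m².
Flux falls as S = L/(4πd²), so d = √(L/(4πS)) = √(4.60×10²⁹/(4π·41490)).

d ≈ 9.39×10¹¹ m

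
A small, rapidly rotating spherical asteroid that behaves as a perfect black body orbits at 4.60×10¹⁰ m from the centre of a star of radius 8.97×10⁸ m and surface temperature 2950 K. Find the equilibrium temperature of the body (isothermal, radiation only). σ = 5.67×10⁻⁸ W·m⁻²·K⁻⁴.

T ≈ 291 K

The star's surface emits σT_*⁴; at distance d the flux is S = σT_*⁴(R_*/d)².
S = 5.67×10⁻⁸·(2950)⁴·(8.97×10⁸/4.60×10¹⁰)² = 1633 W/m².
For an isothermal sphere T⁴ = (1−a)S/(4σ) = 7.199×10⁹ K⁴.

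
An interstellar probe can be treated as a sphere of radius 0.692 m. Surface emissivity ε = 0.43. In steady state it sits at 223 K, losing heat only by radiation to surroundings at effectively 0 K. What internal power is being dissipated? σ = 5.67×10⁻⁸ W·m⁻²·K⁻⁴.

P ≈ 363 W

Steady state: P = εσA T⁴.
A = 4πr² = 6.018 m²; T⁴ = (223)⁴ = 2.473×10⁹ K⁴.
P = 0.43 × 5.67×10⁻⁸ × 6.018 × 2.473×10⁹.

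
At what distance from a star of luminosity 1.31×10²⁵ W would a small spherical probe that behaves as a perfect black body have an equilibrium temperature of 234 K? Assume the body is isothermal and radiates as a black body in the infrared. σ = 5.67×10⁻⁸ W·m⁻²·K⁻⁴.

For an isothermal black-emitting sphere, (1−a)S·πr² = σ·4πr²·T⁴ ⇒ S = 4σT⁴/(1−a).
S = 4·5.67×10⁻⁸·(234)⁴/1.00 = 680.0 W/m².
Flux falls as S = L/(4πd²), so d = √(L/(4πS)) = √(1.31×10²⁵/(4π·680.0)).

d ≈ 3.92×10¹⁰ m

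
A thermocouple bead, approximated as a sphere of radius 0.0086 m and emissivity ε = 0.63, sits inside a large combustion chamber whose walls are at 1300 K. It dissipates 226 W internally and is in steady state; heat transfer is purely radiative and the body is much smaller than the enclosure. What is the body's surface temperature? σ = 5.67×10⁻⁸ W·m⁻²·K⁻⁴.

T ≈ 1760 K

For a small grey body in a large enclosure, net radiated power = εσA(T⁴ − T_w⁴).
Steady state: P = εσA(T⁴ − T_w⁴) with A = 4πr² = 9.294×10⁻⁴ m².
T⁴ = P/(εσA) + T_w⁴ = 226/(0.63·5.67×10⁻⁸·9.294×10⁻⁴) + (1300)⁴
    = 6.807×10¹² + 2.856×10¹² = 9.663×10¹² K⁴.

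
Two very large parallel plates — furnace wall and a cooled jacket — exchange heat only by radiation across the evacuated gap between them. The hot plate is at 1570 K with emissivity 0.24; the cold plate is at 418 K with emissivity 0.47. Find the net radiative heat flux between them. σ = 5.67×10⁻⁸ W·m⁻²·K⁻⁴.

q ≈ 64700 W/m²

For two infinite grey parallel plates, q = σ(T₁⁴ − T₂⁴)/(1/ε₁ + 1/ε₂ − 1).
T₁⁴ − T₂⁴ = 6.076×10¹² − 3.053×10¹⁰ = 6.045×10¹² K⁴.
1/ε₁ + 1/ε₂ − 1 = 4.167 + 2.128 − 1 = 5.294.
q = 5.67×10⁻⁸ × 6.045×10¹² / 5.294.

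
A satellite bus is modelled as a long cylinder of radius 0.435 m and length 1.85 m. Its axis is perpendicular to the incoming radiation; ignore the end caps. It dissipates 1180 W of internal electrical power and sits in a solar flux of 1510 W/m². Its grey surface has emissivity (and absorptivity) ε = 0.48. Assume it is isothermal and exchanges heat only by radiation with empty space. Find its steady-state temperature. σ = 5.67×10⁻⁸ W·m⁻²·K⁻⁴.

T ≈ 361 K

At steady state, absorbed solar power + internal power = radiated power.
Absorbed: α·S·A_cross = 0.48·1510·1.610 = 1167 W (cross-section 2rL).
Total input = 1167 + 1180 = 2347 W.
Radiated: εσ·A_surf·T⁴ with A_surf = 2πrL = 5.056 m².
T⁴ = 2347/(0.48·5.67×10⁻⁸·5.056) = 1.705×10¹⁰ K⁴.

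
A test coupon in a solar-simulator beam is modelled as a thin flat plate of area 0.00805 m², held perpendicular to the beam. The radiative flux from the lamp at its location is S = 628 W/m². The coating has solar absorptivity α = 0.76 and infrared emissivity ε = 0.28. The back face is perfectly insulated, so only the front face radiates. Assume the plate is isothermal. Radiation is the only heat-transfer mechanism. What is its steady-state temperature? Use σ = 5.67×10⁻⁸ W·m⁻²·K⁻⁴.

T ≈ 416 K

At equilibrium, absorbed power = emitted power.
Absorbing cross-section = A = 0.008050 m²; emitting surface = A = 0.008050 m² (ratio 1).
αS·A_cross = εσ·A_surf·T⁴  ⇒  T⁴ = αS/(ε·1σ).
T⁴ = 0.760·628/(0.28·1·5.67×10⁻⁸) = 3.006×10¹⁰ K⁴.
T = (3.006×10¹⁰)^(1/4).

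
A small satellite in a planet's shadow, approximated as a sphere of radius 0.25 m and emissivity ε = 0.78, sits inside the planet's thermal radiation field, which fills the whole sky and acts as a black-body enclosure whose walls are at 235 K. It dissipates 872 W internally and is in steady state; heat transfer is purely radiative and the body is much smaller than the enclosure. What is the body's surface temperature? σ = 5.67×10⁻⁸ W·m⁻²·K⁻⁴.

T ≈ 410 K

For a small grey body in a large enclosure, net radiated power = εσA(T⁴ − T_w⁴).
Steady state: P = εσA(T⁴ − T_w⁴) with A = 4πr² = 0.7854 m².
T⁴ = P/(εσA) + T_w⁴ = 872/(0.78·5.67×10⁻⁸·0.7854) + (235)⁴
    = 2.510×10¹⁰ + 3.050×10⁹ = 2.815×10¹⁰ K⁴.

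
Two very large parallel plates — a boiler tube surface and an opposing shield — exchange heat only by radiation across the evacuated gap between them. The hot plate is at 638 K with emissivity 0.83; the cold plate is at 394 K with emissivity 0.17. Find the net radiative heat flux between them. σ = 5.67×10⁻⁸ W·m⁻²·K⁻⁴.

For two infinite grey parallel plates, q = σ(T₁⁴ − T₂⁴)/(1/ε₁ + 1/ε₂ − 1).
T₁⁴ − T₂⁴ = 1.657×10¹¹ − 2.410×10¹⁰ = 1.416×10¹¹ K⁴.
1/ε₁ + 1/ε₂ − 1 = 1.205 + 5.882 − 1 = 6.087.
q = 5.67×10⁻⁸ × 1.416×10¹¹ / 6.087.

q ≈ 1320 W/m²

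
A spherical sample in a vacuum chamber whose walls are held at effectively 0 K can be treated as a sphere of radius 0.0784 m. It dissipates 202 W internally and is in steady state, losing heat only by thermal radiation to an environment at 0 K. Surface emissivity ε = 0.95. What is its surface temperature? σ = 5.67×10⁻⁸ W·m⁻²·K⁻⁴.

T ≈ 469 K

Steady state: internal power = radiated power, P = εσA T⁴.
Radiating area A = 4πr² = 0.07724 m².
T⁴ = P/(εσA) = 202/(0.95·5.67×10⁻⁸·0.07724) = 4.855×10¹⁰ K⁴.
T = (4.855×10¹⁰)^(1/4).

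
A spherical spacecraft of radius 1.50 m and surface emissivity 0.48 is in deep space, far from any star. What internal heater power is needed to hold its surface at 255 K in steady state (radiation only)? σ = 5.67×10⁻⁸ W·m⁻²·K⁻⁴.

P ≈ 3250 W

P = εσ·4πr²·T⁴.
4πr² = 28.27 m²; T⁴ = 4.228×10⁹ K⁴.
P = 0.48·5.67×10⁻⁸·28.27·4.228×10⁹.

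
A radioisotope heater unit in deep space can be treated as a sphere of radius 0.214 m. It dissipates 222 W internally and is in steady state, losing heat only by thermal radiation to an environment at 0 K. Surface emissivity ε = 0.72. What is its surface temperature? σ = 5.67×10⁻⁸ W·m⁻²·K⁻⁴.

Steady state: internal power = radiated power, P = εσA T⁴.
Radiating area A = 4πr² = 0.5755 m².
T⁴ = P/(εσA) = 222/(0.72·5.67×10⁻⁸·0.5755) = 9.449×10⁹ K⁴.
T = (9.449×10⁹)^(1/4).

T ≈ 312 K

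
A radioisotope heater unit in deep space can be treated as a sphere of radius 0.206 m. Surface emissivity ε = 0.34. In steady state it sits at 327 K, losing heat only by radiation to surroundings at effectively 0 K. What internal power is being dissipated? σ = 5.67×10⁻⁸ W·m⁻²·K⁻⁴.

P ≈ 118 W

Steady state: P = εσA T⁴.
A = 4πr² = 0.5333 m²; T⁴ = (327)⁴ = 1.143×10¹⁰ K⁴.
P = 0.34 × 5.67×10⁻⁸ × 0.5333 × 1.143×10¹⁰.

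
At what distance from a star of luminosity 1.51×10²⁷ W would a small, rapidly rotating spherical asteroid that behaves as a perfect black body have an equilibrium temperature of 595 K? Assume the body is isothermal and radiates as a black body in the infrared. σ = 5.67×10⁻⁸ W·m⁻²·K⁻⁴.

d ≈ 6.50×10¹⁰ m

For an isothermal black-emitting sphere, (1−a)S·πr² = σ·4πr²·T⁴ ⇒ S = 4σT⁴/(1−a).
S = 4·5.67×10⁻⁸·(595)⁴/1.00 = 28430 W/m².
Flux falls as S = L/(4πd²), so d = √(L/(4πS)) = √(1.51×10²⁷/(4π·28430)).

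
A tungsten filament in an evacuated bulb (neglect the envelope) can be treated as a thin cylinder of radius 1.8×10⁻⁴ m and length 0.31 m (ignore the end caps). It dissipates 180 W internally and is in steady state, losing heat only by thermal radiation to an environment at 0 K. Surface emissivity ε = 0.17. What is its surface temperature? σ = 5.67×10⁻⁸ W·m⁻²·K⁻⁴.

Steady state: internal power = radiated power, P = εσA T⁴.
Radiating area A = 2πrL = 3.506×10⁻⁴ m².
T⁴ = P/(εσA) = 180/(0.17·5.67×10⁻⁸·3.506×10⁻⁴) = 5.326×10¹³ K⁴.
T = (5.326×10¹³)^(1/4).

T ≈ 2700 K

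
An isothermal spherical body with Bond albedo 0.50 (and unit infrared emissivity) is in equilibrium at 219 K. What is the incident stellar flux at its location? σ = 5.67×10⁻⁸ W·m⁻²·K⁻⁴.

S ≈ 1040 W/m²

(1−a)S·πr² = σ·4πr²·T⁴ ⇒ S = 4σT⁴/(1−a).
S = 4·5.67×10⁻⁸·2.300×10⁹/0.500.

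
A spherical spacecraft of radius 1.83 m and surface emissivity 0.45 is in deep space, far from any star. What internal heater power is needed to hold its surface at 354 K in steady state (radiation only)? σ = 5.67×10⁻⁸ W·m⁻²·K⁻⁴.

P = εσ·4πr²·T⁴.
4πr² = 42.08 m²; T⁴ = 1.570×10¹⁰ K⁴.
P = 0.45·5.67×10⁻⁸·42.08·1.570×10¹⁰.

P ≈ 16900 W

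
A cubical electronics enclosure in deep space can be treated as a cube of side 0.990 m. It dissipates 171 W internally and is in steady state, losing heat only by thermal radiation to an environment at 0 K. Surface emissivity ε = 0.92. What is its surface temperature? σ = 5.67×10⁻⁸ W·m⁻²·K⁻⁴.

Steady state: internal power = radiated power, P = εσA T⁴.
Radiating area A = 6L² = 5.881 m².
T⁴ = P/(εσA) = 171/(0.92·5.67×10⁻⁸·5.881) = 5.574×10⁸ K⁴.
T = (5.574×10⁸)^(1/4).

T ≈ 154 K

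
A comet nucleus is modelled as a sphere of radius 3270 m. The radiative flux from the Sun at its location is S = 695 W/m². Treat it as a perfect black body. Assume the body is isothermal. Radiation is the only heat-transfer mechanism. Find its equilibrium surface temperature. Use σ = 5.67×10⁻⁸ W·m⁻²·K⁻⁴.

At equilibrium, absorbed power = emitted power.
Absorbing cross-section = πr² = 3.359×10⁷ m²; emitting surface = 4πr² = 1.344×10⁸ m² (ratio 4).
S·A_cross = εσ·A_surf·T⁴  ⇒  T⁴ = S/(4σ).
T⁴ = 1.00·695/(4·5.67×10⁻⁸) = 3.064×10⁹ K⁴.
T = (3.064×10⁹)^(1/4).

T ≈ 235 K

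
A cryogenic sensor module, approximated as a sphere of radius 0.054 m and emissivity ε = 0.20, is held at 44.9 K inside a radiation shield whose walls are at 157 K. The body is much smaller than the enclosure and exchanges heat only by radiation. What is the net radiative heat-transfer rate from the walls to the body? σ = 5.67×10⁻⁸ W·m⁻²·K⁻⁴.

For a small grey body in a large enclosure: P_net = εσA(T_body⁴ − T_wall⁴).
A = 4πr² = 0.03664 m²; T_body⁴ − T_wall⁴ = 4.064×10⁶ − 6.076×10⁸ = -6.035×10⁸ K⁴.
|P_net| = 0.20·5.67×10⁻⁸·0.03664·6.035×10⁸.

P_net ≈ 0.251 W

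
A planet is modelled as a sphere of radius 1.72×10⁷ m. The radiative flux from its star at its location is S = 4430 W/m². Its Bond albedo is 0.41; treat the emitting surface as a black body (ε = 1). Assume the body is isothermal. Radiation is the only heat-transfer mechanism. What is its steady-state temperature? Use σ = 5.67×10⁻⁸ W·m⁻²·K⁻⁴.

At equilibrium, absorbed power = emitted power.
Absorbing cross-section = πr² = 9.294×10¹⁴ m²; emitting surface = 4πr² = 3.718×10¹⁵ m² (ratio 4).
(1−a)S·A_cross = εσ·A_surf·T⁴  ⇒  T⁴ = (1−a)S/(4σ).
T⁴ = 0.590·4430/(4·5.67×10⁻⁸) = 1.152×10¹⁰ K⁴.
T = (1.152×10¹⁰)^(1/4).

T ≈ 328 K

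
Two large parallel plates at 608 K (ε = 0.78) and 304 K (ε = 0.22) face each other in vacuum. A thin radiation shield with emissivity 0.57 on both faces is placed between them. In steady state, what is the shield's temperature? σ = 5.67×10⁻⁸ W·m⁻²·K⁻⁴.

In steady state the net flux on the hot side equals that on the cold side.
σ(T₁⁴−T_s⁴)/D₁ = σ(T_s⁴−T₂⁴)/D₂, with D₁ = 1/ε₁+1/ε_s−1 = 2.036, D₂ = 1/ε_s+1/ε₂−1 = 5.300.
Solve for T_s⁴: T_s⁴ = (D₂·T₁⁴ + D₁·T₂⁴)/(D₁+D₂) = 1.011×10¹¹ K⁴.

T_s ≈ 564 K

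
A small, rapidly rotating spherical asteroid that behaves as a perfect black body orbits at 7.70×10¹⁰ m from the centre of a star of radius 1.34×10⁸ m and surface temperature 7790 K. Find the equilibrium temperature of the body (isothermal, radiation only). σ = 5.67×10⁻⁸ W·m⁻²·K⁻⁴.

T ≈ 230 K

The star's surface emits σT_*⁴; at distance d the flux is S = σT_*⁴(R_*/d)².
S = 5.67×10⁻⁸·(7790)⁴·(1.34×10⁸/7.70×10¹⁰)² = 632.4 W/m².
For an isothermal sphere T⁴ = (1−a)S/(4σ) = 2.788×10⁹ K⁴.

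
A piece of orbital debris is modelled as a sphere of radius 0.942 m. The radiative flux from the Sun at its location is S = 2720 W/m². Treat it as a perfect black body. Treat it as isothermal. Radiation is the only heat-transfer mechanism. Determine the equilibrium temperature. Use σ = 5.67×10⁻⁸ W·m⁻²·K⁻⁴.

At equilibrium, absorbed power = emitted power.
Absorbing cross-section = πr² = 2.788 m²; emitting surface = 4πr² = 11.15 m² (ratio 4).
S·A_cross = εσ·A_surf·T⁴  ⇒  T⁴ = S/(4σ).
T⁴ = 1.00·2720/(4·5.67×10⁻⁸) = 1.199×10¹⁰ K⁴.
T = (1.199×10¹⁰)^(1/4).

T ≈ 331 K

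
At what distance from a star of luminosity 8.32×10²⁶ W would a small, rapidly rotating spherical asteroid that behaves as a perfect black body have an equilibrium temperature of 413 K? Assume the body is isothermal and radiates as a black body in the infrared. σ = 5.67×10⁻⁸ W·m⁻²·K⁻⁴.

d ≈ 1.00×10¹¹ m

For an isothermal black-emitting sphere, (1−a)S·πr² = σ·4πr²·T⁴ ⇒ S = 4σT⁴/(1−a).
S = 4·5.67×10⁻⁸·(413)⁴/1.00 = 6598 W/m².
Flux falls as S = L/(4πd²), so d = √(L/(4πS)) = √(8.32×10²⁶/(4π·6598)).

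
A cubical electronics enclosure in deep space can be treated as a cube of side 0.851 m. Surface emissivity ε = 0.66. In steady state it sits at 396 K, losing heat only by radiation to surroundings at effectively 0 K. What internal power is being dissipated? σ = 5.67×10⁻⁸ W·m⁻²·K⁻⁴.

P ≈ 4000 W

Steady state: P = εσA T⁴.
A = 6L² = 4.345 m²; T⁴ = (396)⁴ = 2.459×10¹⁰ K⁴.
P = 0.66 × 5.67×10⁻⁸ × 4.345 × 2.459×10¹⁰.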